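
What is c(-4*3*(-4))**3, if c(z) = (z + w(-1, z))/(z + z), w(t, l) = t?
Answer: 103823/884736 ≈ 0.11735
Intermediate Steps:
c(z) = (-1 + z)/(2*z) (c(z) = (z - 1)/(z + z) = (-1 + z)/((2*z)) = (-1 + z)*(1/(2*z)) = (-1 + z)/(2*z))
c(-4*3*(-4))**3 = ((-1 - 4*3*(-4))/(2*((-4*3*(-4)))))**3 = ((-1 - 12*(-4))/(2*((-12*(-4)))))**3 = ((1/2)*(-1 + 48)/48)**3 = ((1/2)*(1/48)*47)**3 = (47/96)**3 = 103823/884736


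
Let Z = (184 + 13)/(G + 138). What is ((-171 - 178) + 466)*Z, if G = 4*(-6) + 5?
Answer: 23049/119 ≈ 193.69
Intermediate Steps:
G = -19 (G = -24 + 5 = -19)
Z = 197/119 (Z = (184 + 13)/(-19 + 138) = 197/119 ≈ 1.6555)
((-171 - 178) + 466)*Z = ((-171 - 178) + 466)*(197/119) = (-349 + 466)*(197/119) = 117*(197/119) = 23049/119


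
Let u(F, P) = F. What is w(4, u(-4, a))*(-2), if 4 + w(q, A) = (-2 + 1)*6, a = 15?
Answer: 20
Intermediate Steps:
w(q, A) = -10 (w(q, A) = -4 + (-2 + 1)*6 = -4 - 1*6 = -4 - 6 = -10)
w(4, u(-4, a))*(-2) = -10*(-2) = 20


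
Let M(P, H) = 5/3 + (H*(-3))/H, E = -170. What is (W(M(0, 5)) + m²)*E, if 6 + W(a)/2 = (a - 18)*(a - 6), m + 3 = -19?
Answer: -1156000/9 ≈ -1.2844e+5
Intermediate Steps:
M(P, H) = -4/3 (M(P, H) = 5*(⅓) + (-3*H)/H = 5/3 - 3 = -4/3)
m = -22 (m = -3 - 19 = -22)
W(a) = -12 + 2*(-18 + a)*(-6 + a) (W(a) = -12 + 2*((a - 18)*(a - 6)) = -12 + 2*((-18 + a)*(-6 + a)) = -12 + 2*(-18 + a)*(-6 + a))
(W(M(0, 5)) + m²)*E = ((204 - 48*(-4/3) + 2*(-4/3)²) + (-22)²)*(-170) = ((204 + 64 + 2*(16/9)) + 484)*(-170) = ((204 + 64 + 32/9) + 484)*(-170) = (2444/9 + 484)*(-170) = (6800/9)*(-170) = -1156000/9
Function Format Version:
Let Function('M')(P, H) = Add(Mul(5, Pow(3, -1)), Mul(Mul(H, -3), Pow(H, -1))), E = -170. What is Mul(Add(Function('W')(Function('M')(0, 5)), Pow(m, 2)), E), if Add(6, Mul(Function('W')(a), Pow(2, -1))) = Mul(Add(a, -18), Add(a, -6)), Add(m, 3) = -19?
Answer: Rational(-1156000, 9) ≈ -1.2844e+5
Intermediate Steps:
Function('M')(P, H) = Rational(-4, 3) (Function('M')(P, H) = Add(Mul(5, Rational(1, 3)), Mul(Mul(-3, H), Pow(H, -1))) = Add(Rational(5, 3), -3) = Rational(-4, 3))
m = -22 (m = Add(-3, -19) = -22)
Function('W')(a) = Add(-12, Mul(2, Add(-18, a), Add(-6, a))) (Function('W')(a) = Add(-12, Mul(2, Mul(Add(a, -18), Add(a, -6)))) = Add(-12, Mul(2, Mul(Add(-18, a), Add(-6, a)))) = Add(-12, Mul(2, Add(-18, a), Add(-6, a))))
Mul(Add(Function('W')(Function('M')(0, 5)), Pow(m, 2)), E) = Mul(Add(Add(204, Mul(-48, Rational(-4, 3)), Mul(2, Pow(Rational(-4, 3), 2))), Pow(-22, 2)), -170) = Mul(Add(Add(204, 64, Mul(2, Rational(16, 9))), 484), -170) = Mul(Add(Add(204, 64, Rational(32, 9)), 484), -170) = Mul(Add(Rational(2444, 9), 484), -170) = Mul(Rational(6800, 9), -170) = Rational(-1156000, 9)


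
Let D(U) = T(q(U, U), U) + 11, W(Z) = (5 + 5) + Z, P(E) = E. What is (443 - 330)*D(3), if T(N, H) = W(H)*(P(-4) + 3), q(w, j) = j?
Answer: -226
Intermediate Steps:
W(Z) = 10 + Z
T(N, H) = -10 - H (T(N, H) = (10 + H)*(-4 + 3) = (10 + H)*(-1) = -10 - H)
D(U) = 1 - U (D(U) = (-10 - U) + 11 = 1 - U)
(443 - 330)*D(3) = (443 - 330)*(1 - 1*3) = 113*(1 - 3) = 113*(-2) = -226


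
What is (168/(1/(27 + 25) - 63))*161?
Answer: -1406496/3275 ≈ -429.46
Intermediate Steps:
(168/(1/(27 + 25) - 63))*161 = (168/(1/52 - 63))*161 = (168/(-3275/52))*161 = (168*(-52/3275))*161 = -8736/3275*161 = -1406496/3275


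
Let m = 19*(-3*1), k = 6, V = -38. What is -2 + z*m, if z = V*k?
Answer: 12994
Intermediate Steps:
m = -57 (m = 19*(-3) = -57)
z = -228 (z = -38*6 = -228)
-2 + z*m = -2 - 228*(-57) = -2 + 12996 = 12994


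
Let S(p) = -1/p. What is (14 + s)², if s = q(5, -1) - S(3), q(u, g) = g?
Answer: 1600/9 ≈ 177.78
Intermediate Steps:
s = -⅔ (s = -1 - (-1)/3 = -1 - 1*(-⅓) = -1 + ⅓ = -⅔ ≈ -0.66667)
(14 + s)² = (14 - ⅔)² = (40/3)² = 1600/9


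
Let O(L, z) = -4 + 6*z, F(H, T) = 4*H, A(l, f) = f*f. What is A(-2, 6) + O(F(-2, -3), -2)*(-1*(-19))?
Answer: -268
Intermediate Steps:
A(l, f) = f²
A(-2, 6) + O(F(-2, -3), -2)*(-1*(-19)) = 6² + (-4 + 6*(-2))*(-1*(-19)) = 36 + (-4 - 12)*19 = 36 - 16*19 = 36 - 304 = -268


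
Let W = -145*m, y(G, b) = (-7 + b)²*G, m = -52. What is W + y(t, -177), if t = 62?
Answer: 2106612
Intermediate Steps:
y(G, b) = G*(-7 + b)²
W = 7540 (W = -145*(-52) = 7540)
W + y(t, -177) = 7540 + 62*(-7 - 177)² = 7540 + 62*(-184)² = 7540 + 62*33856 = 7540 + 2099072 = 2106612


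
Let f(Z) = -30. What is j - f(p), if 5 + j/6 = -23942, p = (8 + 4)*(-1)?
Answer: -143652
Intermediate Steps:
p = -12 (p = 12*(-1) = -12)
j = -143682 (j = -30 + 6*(-23942) = -30 - 143652 = -143682)
j - f(p) = -143682 - 1*(-30) = -143682 + 30 = -143652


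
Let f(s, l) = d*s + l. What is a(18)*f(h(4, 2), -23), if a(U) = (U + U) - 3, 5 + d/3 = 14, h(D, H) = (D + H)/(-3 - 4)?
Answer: -10659/7 ≈ -1522.7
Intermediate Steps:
h(D, H) = -D/7 - H/7 (h(D, H) = (D + H)/(-7) = (D + H)*(-⅐) = -D/7 - H/7)
d = 27 (d = -15 + 3*14 = -15 + 42 = 27)
a(U) = -3 + 2*U (a(U) = 2*U - 3 = -3 + 2*U)
f(s, l) = l + 27*s (f(s, l) = 27*s + l = l + 27*s)
a(18)*f(h(4, 2), -23) = (-3 + 2*18)*(-23 + 27*(-⅐*4 - ⅐*2)) = (-3 + 36)*(-23 + 27*(-4/7 - 2/7)) = 33*(-23 + 27*(-6/7)) = 33*(-23 - 162/7) = 33*(-323/7) = -10659/7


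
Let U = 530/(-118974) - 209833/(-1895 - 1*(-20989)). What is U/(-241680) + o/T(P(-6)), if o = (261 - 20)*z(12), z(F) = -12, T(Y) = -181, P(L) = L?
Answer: 793887973737439841/49686484836414240 ≈ 15.978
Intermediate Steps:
U = -12487395581/1135844778 (U = 530*(-1/118974) - 209833/(-1895 + 20989) = -265/59487 - 209833/19094 = -12487395581/1135844778 ≈ -10.994)
o = -2892 (o = (261 - 20)*(-12) = 241*(-12) = -2892)
U/(-241680) + o/T(P(-6)) = -12487395581/1135844778/(-241680) - 2892/(-181) = -12487395581/1135844778*(-1/241680) - 2892*(-1/181) = 12487395581/274510965947040 + 2892/181 = 793887973737439841/49686484836414240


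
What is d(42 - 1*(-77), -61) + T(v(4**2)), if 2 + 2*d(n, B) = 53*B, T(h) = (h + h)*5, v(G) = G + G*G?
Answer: 2205/2 ≈ 1102.5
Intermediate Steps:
v(G) = G + G**2
T(h) = 10*h (T(h) = (2*h)*5 = 10*h)
d(n, B) = -1 + 53*B/2 (d(n, B) = -1 + (53*B)/2 = -1 + 53*B/2)
d(42 - 1*(-77), -61) + T(v(4**2)) = (-1 + (53/2)*(-61)) + 10*(4**2*(1 + 4**2)) = (-1 - 3233/2) + 10*(16*(1 + 16)) = -3235/2 + 10*(16*17) = -3235/2 + 10*272 = -3235/2 + 2720 = 2205/2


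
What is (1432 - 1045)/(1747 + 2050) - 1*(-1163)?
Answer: 4416298/3797 ≈ 1163.1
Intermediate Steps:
(1432 - 1045)/(1747 + 2050) - 1*(-1163) = 387/3797 + 1163 = 4416298/3797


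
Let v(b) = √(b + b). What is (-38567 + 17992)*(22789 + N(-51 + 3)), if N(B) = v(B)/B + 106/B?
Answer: -11252117725/24 + 20575*I*√6/12 ≈ -4.6884e+8 + 4199.9*I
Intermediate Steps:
v(b) = √2*√b (v(b) = √(2*b) = √2*√b)
N(B) = 106/B + √2/√B (N(B) = (√2*√B)/B + 106/B = √2/√B + 106/B = 106/B + √2/√B)
(-38567 + 17992)*(22789 + N(-51 + 3)) = (-38567 + 17992)*(22789 + (106 + √2*√(-51 + 3))/(-51 + 3)) = -20575*(22789 + (106 + √2*√(-48))/(-48)) = -20575*(22789 - (106 + √2*(4*I*√3))/48) = -20575*(22789 - (106 + 4*I*√6)/48) = -20575*(22789 + (-53/24 - I*√6/12)) = -20575*(546883/24 - I*√6/12) = -11252117725/24 + 20575*I*√6/12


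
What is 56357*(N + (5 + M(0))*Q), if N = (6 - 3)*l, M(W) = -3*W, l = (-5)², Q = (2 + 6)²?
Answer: 22261015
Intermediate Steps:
Q = 64 (Q = 8² = 64)
l = 25
N = 75 (N = (6 - 3)*25 = 3*25 = 75)
56357*(N + (5 + M(0))*Q) = 56357*(75 + (5 - 3*0)*64) = 56357*(75 + (5 + 0)*64) = 56357*(75 + 5*64) = 56357*(75 + 320) = 56357*395 = 22261015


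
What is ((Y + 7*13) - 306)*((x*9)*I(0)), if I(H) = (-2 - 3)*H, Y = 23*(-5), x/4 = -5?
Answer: 0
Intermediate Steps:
x = -20 (x = 4*(-5) = -20)
Y = -115
I(H) = -5*H
((Y + 7*13) - 306)*((x*9)*I(0)) = ((-115 + 7*13) - 306)*((-20*9)*(-5*0)) = ((-115 + 91) - 306)*(-180*0) = (-24 - 306)*0 = -330*0 = 0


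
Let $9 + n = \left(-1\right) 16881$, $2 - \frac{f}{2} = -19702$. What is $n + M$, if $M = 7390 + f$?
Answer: $29908$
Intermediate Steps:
$f = 39408$ ($f = 4 - -39404 = 4 + 39404 = 39408$)
$n = -16890$ ($n = -9 - 16881 = -16890$)
$M = 46798$ ($M = 7390 + 39408 = 46798$)
$n + M = -16890 + 46798 = 29908$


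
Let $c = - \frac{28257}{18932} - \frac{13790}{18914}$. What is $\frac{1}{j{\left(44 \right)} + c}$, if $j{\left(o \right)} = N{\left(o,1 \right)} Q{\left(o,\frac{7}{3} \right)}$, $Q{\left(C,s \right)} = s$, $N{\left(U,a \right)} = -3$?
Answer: $- \frac{25577132}{235863151} \approx -0.10844$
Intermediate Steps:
$j{\left(o \right)} = -7$ ($j{\left(o \right)} = - 3 \cdot \frac{7}{3} = - 3 \cdot 7 \cdot \frac{1}{3} = \left(-3\right) \frac{7}{3} = -7$)
$c = - \frac{56823227}{25577132}$ ($c = \left(-28257\right) \frac{1}{18932} - \frac{985}{1351} = - \frac{28257}{18932} - \frac{985}{1351} = - \frac{56823227}{25577132} \approx -2.2216$)
$\frac{1}{j{\left(44 \right)} + c} = \frac{1}{-7 - \frac{56823227}{25577132}} = \frac{1}{- \frac{235863151}{25577132}} = - \frac{25577132}{235863151}$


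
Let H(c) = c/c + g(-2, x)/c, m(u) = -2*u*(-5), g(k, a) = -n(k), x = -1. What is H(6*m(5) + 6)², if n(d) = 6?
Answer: 2500/2601 ≈ 0.96117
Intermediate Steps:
g(k, a) = -6 (g(k, a) = -1*6 = -6)
m(u) = 10*u
H(c) = 1 - 6/c (H(c) = c/c - 6/c = 1 - 6/c)
H(6*m(5) + 6)² = ((-6 + (6*(10*5) + 6))/(6*(10*5) + 6))² = ((-6 + (6*50 + 6))/(6*50 + 6))² = ((-6 + (300 + 6))/(300 + 6))² = ((-6 + 306)/306)² = ((1/306)*300)² = (50/51)² = 2500/2601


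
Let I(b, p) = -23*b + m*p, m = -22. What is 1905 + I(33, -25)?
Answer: 1696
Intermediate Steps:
I(b, p) = -23*b - 22*p
1905 + I(33, -25) = 1905 + (-23*33 - 22*(-25)) = 1905 + (-759 + 550) = 1905 - 209 = 1696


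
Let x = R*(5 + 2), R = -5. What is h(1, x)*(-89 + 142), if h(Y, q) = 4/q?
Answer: -212/35 ≈ -6.0571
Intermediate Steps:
x = -35 (x = -5*(5 + 2) = -5*7 = -35)
h(1, x)*(-89 + 142) = (4/(-35))*(-89 + 142) = (4*(-1/35))*53 = -4/35*53 = -212/35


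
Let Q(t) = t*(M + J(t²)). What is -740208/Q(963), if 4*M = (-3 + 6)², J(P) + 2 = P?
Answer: -986944/1190742117 ≈ -0.00082885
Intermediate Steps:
J(P) = -2 + P
M = 9/4 (M = (-3 + 6)²/4 = (¼)*3² = (¼)*9 = 9/4 ≈ 2.2500)
Q(t) = t*(¼ + t²) (Q(t) = t*(9/4 + (-2 + t²)) = t*(¼ + t²))
-740208/Q(963) = -740208/(963³ + (¼)*963) = -740208/(893056347 + 963/4) = -740208/3572226351/4 = -740208*4/3572226351 = -986944/1190742117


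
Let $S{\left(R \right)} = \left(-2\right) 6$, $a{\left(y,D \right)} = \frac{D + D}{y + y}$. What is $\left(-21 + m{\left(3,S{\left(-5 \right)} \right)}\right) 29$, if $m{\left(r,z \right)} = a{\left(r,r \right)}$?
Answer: $-580$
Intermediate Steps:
$a{\left(y,D \right)} = \frac{D}{y}$ ($a{\left(y,D \right)} = \frac{2 D}{2 y} = 2 D \frac{1}{2 y} = \frac{D}{y}$)
$S{\left(R \right)} = -12$
$m{\left(r,z \right)} = 1$ ($m{\left(r,z \right)} = \frac{r}{r} = 1$)
$\left(-21 + m{\left(3,S{\left(-5 \right)} \right)}\right) 29 = \left(-21 + 1\right) 29 = \left(-20\right) 29 = -580$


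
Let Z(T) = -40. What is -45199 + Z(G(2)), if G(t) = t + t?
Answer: -45239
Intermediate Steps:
G(t) = 2*t
-45199 + Z(G(2)) = -45199 - 40 = -45239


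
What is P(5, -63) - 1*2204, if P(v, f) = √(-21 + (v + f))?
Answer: -2204 + I*√79 ≈ -2204.0 + 8.8882*I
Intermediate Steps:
P(v, f) = √(-21 + f + v) (P(v, f) = √(-21 + (f + v)) = √(-21 + f + v))
P(5, -63) - 1*2204 = √(-21 - 63 + 5) - 1*2204 = √(-79) - 2204 = I*√79 - 2204 = -2204 + I*√79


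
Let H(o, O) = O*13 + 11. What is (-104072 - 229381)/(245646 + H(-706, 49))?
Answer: -111151/82098 ≈ -1.3539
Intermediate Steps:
H(o, O) = 11 + 13*O (H(o, O) = 13*O + 11 = 11 + 13*O)
(-104072 - 229381)/(245646 + H(-706, 49)) = (-104072 - 229381)/(245646 + (11 + 13*49)) = -333453/(245646 + (11 + 637)) = -333453/(245646 + 648) = -333453/246294 = -333453*1/246294 = -111151/82098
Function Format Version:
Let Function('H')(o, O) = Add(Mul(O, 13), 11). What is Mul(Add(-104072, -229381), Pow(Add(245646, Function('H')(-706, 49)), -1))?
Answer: Rational(-111151, 82098) ≈ -1.3539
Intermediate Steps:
Function('H')(o, O) = Add(11, Mul(13, O)) (Function('H')(o, O) = Add(Mul(13, O), 11) = Add(11, Mul(13, O)))
Mul(Add(-104072, -229381), Pow(Add(245646, Function('H')(-706, 49)), -1)) = Mul(Add(-104072, -229381), Pow(Add(245646, Add(11, Mul(13, 49))), -1)) = Mul(-333453, Pow(Add(245646, Add(11, 637)), -1)) = Mul(-333453, Pow(Add(245646, 648), -1)) = Mul(-333453, Pow(246294, -1)) = Mul(-333453, Rational(1, 246294)) = Rational(-111151, 82098)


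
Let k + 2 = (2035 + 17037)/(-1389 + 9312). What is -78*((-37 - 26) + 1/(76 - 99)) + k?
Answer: 896165498/182229 ≈ 4917.8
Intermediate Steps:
k = 3226/7923 (k = -2 + (2035 + 17037)/(-1389 + 9312) = -2 + 19072/7923 = 3226/7923 ≈ 0.40717)
-78*((-37 - 26) + 1/(76 - 99)) + k = -78*((-37 - 26) + 1/(76 - 99)) + 3226/7923 = -78*(-63 + 1/(-23)) + 3226/7923 = -78*(-63 - 1/23) + 3226/7923 = -78*(-1450/23) + 3226/7923 = 113100/23 + 3226/7923 = 896165498/182229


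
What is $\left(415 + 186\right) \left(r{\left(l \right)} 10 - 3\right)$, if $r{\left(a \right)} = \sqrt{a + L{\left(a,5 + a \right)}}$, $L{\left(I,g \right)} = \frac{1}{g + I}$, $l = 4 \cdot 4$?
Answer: $-1803 + \frac{6010 \sqrt{21941}}{37} \approx 22257.0$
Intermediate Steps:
$l = 16$
$L{\left(I,g \right)} = \frac{1}{I + g}$
$r{\left(a \right)} = \sqrt{a + \frac{1}{5 + 2 a}}$ ($r{\left(a \right)} = \sqrt{a + \frac{1}{a + \left(5 + a\right)}} = \sqrt{a + \frac{1}{5 + 2 a}}$)
$\left(415 + 186\right) \left(r{\left(l \right)} 10 - 3\right) = \left(415 + 186\right) \left(\sqrt{\frac{1 + 16 \left(5 + 2 \cdot 16\right)}{5 + 2 \cdot 16}} \cdot 10 - 3\right) = 601 \left(\sqrt{\frac{1 + 16 \left(5 + 32\right)}{5 + 32}} \cdot 10 - 3\right) = 601 \left(\sqrt{\frac{1 + 16 \cdot 37}{37}} \cdot 10 - 3\right) = 601 \left(\sqrt{\frac{1 + 592}{37}} \cdot 10 - 3\right) = 601 \left(\sqrt{\frac{1}{37} \cdot 593} \cdot 10 - 3\right) = 601 \left(\sqrt{\frac{593}{37}} \cdot 10 - 3\right) = 601 \left(\frac{\sqrt{21941}}{37} \cdot 10 - 3\right) = 601 \left(\frac{10 \sqrt{21941}}{37} - 3\right) = 601 \left(-3 + \frac{10 \sqrt{21941}}{37}\right) = -1803 + \frac{6010 \sqrt{21941}}{37}$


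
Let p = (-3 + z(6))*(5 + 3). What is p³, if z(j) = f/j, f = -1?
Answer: -438976/27 ≈ -16258.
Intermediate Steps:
z(j) = -1/j
p = -76/3 (p = (-3 - 1/6)*(5 + 3) = (-3 - 1*⅙)*8 = (-3 - ⅙)*8 = -19/6*8 = -76/3 ≈ -25.333)
p³ = (-76/3)³ = -438976/27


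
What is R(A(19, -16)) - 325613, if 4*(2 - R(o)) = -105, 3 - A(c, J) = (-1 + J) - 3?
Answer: -1302339/4 ≈ -3.2559e+5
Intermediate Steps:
A(c, J) = 7 - J (A(c, J) = 3 - ((-1 + J) - 3) = 3 - (-4 + J) = 3 + (4 - J) = 7 - J)
R(o) = 113/4 (R(o) = 2 - ¼*(-105) = 2 + 105/4 = 113/4)
R(A(19, -16)) - 325613 = 113/4 - 325613 = -1302339/4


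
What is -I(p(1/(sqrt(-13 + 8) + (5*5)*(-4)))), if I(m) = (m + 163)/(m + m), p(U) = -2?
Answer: 161/4 ≈ 40.250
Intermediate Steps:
I(m) = (163 + m)/(2*m) (I(m) = (163 + m)/((2*m)) = (163 + m)*(1/(2*m)) = (163 + m)/(2*m))
-I(p(1/(sqrt(-13 + 8) + (5*5)*(-4)))) = -(163 - 2)/(2*(-2)) = -(-1)*161/(2*2) = -1*(-161/4) = 161/4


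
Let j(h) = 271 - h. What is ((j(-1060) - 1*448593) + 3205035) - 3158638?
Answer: -400865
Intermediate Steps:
((j(-1060) - 1*448593) + 3205035) - 3158638 = (((271 - 1*(-1060)) - 1*448593) + 3205035) - 3158638 = (((271 + 1060) - 448593) + 3205035) - 3158638 = ((1331 - 448593) + 3205035) - 3158638 = (-447262 + 3205035) - 3158638 = 2757773 - 3158638 = -400865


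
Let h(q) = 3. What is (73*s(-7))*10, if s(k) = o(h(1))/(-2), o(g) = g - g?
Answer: 0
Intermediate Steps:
o(g) = 0
s(k) = 0 (s(k) = 0/(-2) = 0*(-½) = 0)
(73*s(-7))*10 = (73*0)*10 = 0*10 = 0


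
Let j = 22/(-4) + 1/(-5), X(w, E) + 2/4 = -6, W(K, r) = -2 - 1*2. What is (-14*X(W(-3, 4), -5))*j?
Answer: -5187/10 ≈ -518.70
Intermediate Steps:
W(K, r) = -4 (W(K, r) = -2 - 2 = -4)
X(w, E) = -13/2 (X(w, E) = -1/2 - 6 = -13/2)
j = -57/10 (j = 22*(-1/4) + 1*(-1/5) = -11/2 - 1/5 = -57/10 ≈ -5.7000)
(-14*X(W(-3, 4), -5))*j = -14*(-13/2)*(-57/10) = 91*(-57/10) = -5187/10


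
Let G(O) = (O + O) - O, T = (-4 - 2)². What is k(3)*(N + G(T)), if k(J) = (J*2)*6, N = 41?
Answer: 2772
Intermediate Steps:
k(J) = 12*J (k(J) = (2*J)*6 = 12*J)
T = 36 (T = (-6)² = 36)
G(O) = O (G(O) = 2*O - O = O)
k(3)*(N + G(T)) = (12*3)*(41 + 36) = 36*77 = 2772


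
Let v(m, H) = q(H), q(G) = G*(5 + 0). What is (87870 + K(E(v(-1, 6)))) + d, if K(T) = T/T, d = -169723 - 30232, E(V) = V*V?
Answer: -112084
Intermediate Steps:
q(G) = 5*G (q(G) = G*5 = 5*G)
v(m, H) = 5*H
E(V) = V²
d = -199955
K(T) = 1
(87870 + K(E(v(-1, 6)))) + d = (87870 + 1) - 199955 = 87871 - 199955 = -112084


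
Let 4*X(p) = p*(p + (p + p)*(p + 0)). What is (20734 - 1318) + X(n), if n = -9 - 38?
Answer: -127773/4 ≈ -31943.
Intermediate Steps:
n = -47
X(p) = p*(p + 2*p²)/4 (X(p) = (p*(p + (p + p)*(p + 0)))/4 = (p*(p + (2*p)*p))/4 = (p*(p + 2*p²))/4 = p*(p + 2*p²)/4)
(20734 - 1318) + X(n) = (20734 - 1318) + (¼)*(-47)²*(1 + 2*(-47)) = 19416 + (¼)*2209*(1 - 94) = 19416 + (¼)*2209*(-93) = 19416 - 205437/4 = -127773/4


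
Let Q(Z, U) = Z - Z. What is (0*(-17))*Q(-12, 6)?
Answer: 0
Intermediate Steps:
Q(Z, U) = 0
(0*(-17))*Q(-12, 6) = (0*(-17))*0 = 0*0 = 0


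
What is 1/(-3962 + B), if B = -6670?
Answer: -1/10632 ≈ -9.4056e-5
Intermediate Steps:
1/(-3962 + B) = 1/(-3962 - 6670) = 1/(-10632) = -1/10632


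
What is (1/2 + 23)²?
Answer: 2209/4 ≈ 552.25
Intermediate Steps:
(1/2 + 23)² = (½ + 23)² = (47/2)² = 2209/4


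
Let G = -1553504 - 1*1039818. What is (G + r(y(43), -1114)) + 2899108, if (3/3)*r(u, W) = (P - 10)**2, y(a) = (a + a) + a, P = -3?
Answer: 305955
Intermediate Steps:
y(a) = 3*a (y(a) = 2*a + a = 3*a)
G = -2593322 (G = -1553504 - 1039818 = -2593322)
r(u, W) = 169 (r(u, W) = (-3 - 10)**2 = (-13)**2 = 169)
(G + r(y(43), -1114)) + 2899108 = (-2593322 + 169) + 2899108 = -2593153 + 2899108 = 305955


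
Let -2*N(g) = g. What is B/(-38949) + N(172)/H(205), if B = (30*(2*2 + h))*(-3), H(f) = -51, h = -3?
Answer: 1118068/662133 ≈ 1.6886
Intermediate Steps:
N(g) = -g/2
B = -90 (B = (30*(2*2 - 3))*(-3) = (30*(4 - 3))*(-3) = (30*1)*(-3) = 30*(-3) = -90)
B/(-38949) + N(172)/H(205) = -90/(-38949) - ½*172/(-51) = -90*(-1/38949) - 86*(-1/51) = 30/12983 + 86/51 = 1118068/662133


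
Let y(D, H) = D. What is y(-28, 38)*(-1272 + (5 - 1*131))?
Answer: 39144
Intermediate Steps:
y(-28, 38)*(-1272 + (5 - 1*131)) = -28*(-1272 + (5 - 1*131)) = -28*(-1272 + (5 - 131)) = -28*(-1272 - 126) = -28*(-1398) = 39144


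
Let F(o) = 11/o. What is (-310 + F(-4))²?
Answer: 1565001/16 ≈ 97813.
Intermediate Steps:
(-310 + F(-4))² = (-310 + 11/(-4))² = (-310 + 11*(-¼))² = (-310 - 11/4)² = (-1251/4)² = 1565001/16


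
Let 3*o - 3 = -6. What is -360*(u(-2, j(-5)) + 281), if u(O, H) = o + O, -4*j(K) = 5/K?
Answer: -100080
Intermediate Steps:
o = -1 (o = 1 + (⅓)*(-6) = 1 - 2 = -1)
j(K) = -5/(4*K)
u(O, H) = -1 + O
-360*(u(-2, j(-5)) + 281) = -360*((-1 - 2) + 281) = -360*(-3 + 281) = -360*278 = -100080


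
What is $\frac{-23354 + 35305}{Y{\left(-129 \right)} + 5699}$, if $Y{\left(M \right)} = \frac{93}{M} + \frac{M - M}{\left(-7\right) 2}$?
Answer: $\frac{513893}{245026} \approx 2.0973$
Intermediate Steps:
$Y{\left(M \right)} = \frac{93}{M}$ ($Y{\left(M \right)} = \frac{93}{M} + \frac{0}{-14} = \frac{93}{M} + 0 \left(- \frac{1}{14}\right) = \frac{93}{M} + 0 = \frac{93}{M}$)
$\frac{-23354 + 35305}{Y{\left(-129 \right)} + 5699} = \frac{-23354 + 35305}{\frac{93}{-129} + 5699} = \frac{11951}{93 \left(- \frac{1}{129}\right) + 5699} = \frac{11951}{- \frac{31}{43} + 5699} = \frac{11951}{\frac{245026}{43}} = 11951 \cdot \frac{43}{245026} = \frac{513893}{245026}$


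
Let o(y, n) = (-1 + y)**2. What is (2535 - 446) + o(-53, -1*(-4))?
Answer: 5005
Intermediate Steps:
(2535 - 446) + o(-53, -1*(-4)) = (2535 - 446) + (-1 - 53)**2 = 2089 + (-54)**2 = 2089 + 2916 = 5005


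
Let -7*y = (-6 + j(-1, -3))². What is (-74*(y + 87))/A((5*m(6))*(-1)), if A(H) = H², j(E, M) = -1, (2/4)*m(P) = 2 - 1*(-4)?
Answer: -74/45 ≈ -1.6444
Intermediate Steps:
m(P) = 12 (m(P) = 2*(2 - 1*(-4)) = 2*(2 + 4) = 2*6 = 12)
y = -7 (y = -(-6 - 1)²/7 = -⅐*(-7)² = -⅐*49 = -7)
(-74*(y + 87))/A((5*m(6))*(-1)) = (-74*(-7 + 87))/(((5*12)*(-1))²) = (-74*80)/((60*(-1))²) = -5920/((-60)²) = -5920/3600 = -5920*1/3600 = -74/45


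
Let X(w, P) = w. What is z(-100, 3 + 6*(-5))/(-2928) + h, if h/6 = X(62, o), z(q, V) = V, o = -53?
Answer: 363081/976 ≈ 372.01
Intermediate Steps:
h = 372 (h = 6*62 = 372)
z(-100, 3 + 6*(-5))/(-2928) + h = (3 + 6*(-5))/(-2928) + 372 = (3 - 30)*(-1/2928) + 372 = -27*(-1/2928) + 372 = 9/976 + 372 = 363081/976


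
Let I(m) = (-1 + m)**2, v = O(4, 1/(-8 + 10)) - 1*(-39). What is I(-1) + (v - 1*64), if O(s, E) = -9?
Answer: -30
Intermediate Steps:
v = 30 (v = -9 - 1*(-39) = -9 + 39 = 30)
I(-1) + (v - 1*64) = (-1 - 1)**2 + (30 - 1*64) = (-2)**2 + (30 - 64) = 4 - 34 = -30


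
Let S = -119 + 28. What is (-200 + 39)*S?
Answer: 14651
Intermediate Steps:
S = -91
(-200 + 39)*S = (-200 + 39)*(-91) = -161*(-91) = 14651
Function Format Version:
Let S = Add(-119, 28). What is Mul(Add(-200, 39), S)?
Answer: 14651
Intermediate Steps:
S = -91
Mul(Add(-200, 39), S) = Mul(Add(-200, 39), -91) = Mul(-161, -91) = 14651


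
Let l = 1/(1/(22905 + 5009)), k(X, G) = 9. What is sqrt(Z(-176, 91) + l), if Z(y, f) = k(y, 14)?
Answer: sqrt(27923) ≈ 167.10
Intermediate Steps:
Z(y, f) = 9
l = 27914 (l = 1/(1/27914) = 27914)
sqrt(Z(-176, 91) + l) = sqrt(9 + 27914) = sqrt(27923)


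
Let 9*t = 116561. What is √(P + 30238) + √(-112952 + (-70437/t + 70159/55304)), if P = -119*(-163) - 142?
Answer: √49493 + I*√1173463496260827117921906/3223144772 ≈ 222.47 + 336.09*I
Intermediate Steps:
t = 116561/9 (t = (⅑)*116561 = 116561/9 ≈ 12951.)
P = 19255 (P = 19397 - 142 = 19255)
√(P + 30238) + √(-112952 + (-70437/t + 70159/55304)) = √(19255 + 30238) + √(-112952 + (-70437/116561/9 + 70159/55304)) = √49493 + √(-112952 + (-70437*9/116561 + 70159*(1/55304))) = √49493 + √(-112952 + (-633933/116561 + 70159/55304)) = √49493 + √(-112952 - 26881227433/6446289544) = √49493 + √(-728148177801321/6446289544) = √49493 + I*√1173463496260827117921906/3223144772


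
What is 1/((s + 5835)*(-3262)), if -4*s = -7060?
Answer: -1/24791200 ≈ -4.0337e-8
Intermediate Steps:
s = 1765 (s = -1/4*(-7060) = 1765)
1/((s + 5835)*(-3262)) = 1/((1765 + 5835)*(-3262)) = -1/3262/7600 = (1/7600)*(-1/3262) = -1/24791200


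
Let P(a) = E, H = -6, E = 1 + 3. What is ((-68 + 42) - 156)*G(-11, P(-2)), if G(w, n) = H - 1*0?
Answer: 1092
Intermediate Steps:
E = 4
P(a) = 4
G(w, n) = -6 (G(w, n) = -6 - 1*0 = -6 + 0 = -6)
((-68 + 42) - 156)*G(-11, P(-2)) = ((-68 + 42) - 156)*(-6) = (-26 - 156)*(-6) = -182*(-6) = 1092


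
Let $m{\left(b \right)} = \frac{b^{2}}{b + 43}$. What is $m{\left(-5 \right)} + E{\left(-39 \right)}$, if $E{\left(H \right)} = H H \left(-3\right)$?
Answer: $- \frac{173369}{38} \approx -4562.3$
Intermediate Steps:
$m{\left(b \right)} = \frac{b^{2}}{43 + b}$
$E{\left(H \right)} = - 3 H^{2}$ ($E{\left(H \right)} = H^{2} \left(-3\right) = - 3 H^{2}$)
$m{\left(-5 \right)} + E{\left(-39 \right)} = \frac{\left(-5\right)^{2}}{43 - 5} - 3 \left(-39\right)^{2} = \frac{25}{38} - 4563 = - \frac{173369}{38}$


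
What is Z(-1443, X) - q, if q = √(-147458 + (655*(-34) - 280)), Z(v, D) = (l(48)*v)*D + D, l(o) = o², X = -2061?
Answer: 6852146931 - 2*I*√42502 ≈ 6.8521e+9 - 412.32*I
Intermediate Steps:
Z(v, D) = D + 2304*D*v (Z(v, D) = (48²*v)*D + D = (2304*v)*D + D = 2304*D*v + D = D + 2304*D*v)
q = 2*I*√42502 (q = √(-147458 + (-22270 - 280)) = √(-147458 - 22550) = √(-170008) = 2*I*√42502 ≈ 412.32*I)
Z(-1443, X) - q = -2061*(1 + 2304*(-1443)) - 2*I*√42502 = -2061*(1 - 3324672) - 2*I*√42502 = -2061*(-3324671) - 2*I*√42502 = 6852146931 - 2*I*√42502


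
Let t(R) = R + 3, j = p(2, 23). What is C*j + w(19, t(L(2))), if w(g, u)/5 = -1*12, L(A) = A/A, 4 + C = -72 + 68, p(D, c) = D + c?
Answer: -260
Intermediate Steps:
j = 25 (j = 2 + 23 = 25)
C = -8 (C = -4 + (-72 + 68) = -4 - 4 = -8)
L(A) = 1
t(R) = 3 + R
w(g, u) = -60 (w(g, u) = 5*(-1*12) = 5*(-12) = -60)
C*j + w(19, t(L(2))) = -8*25 - 60 = -200 - 60 = -260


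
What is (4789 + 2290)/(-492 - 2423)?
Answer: -7079/2915 ≈ -2.4285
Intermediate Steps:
(4789 + 2290)/(-492 - 2423) = 7079/(-2915) = 7079*(-1/2915) = -7079/2915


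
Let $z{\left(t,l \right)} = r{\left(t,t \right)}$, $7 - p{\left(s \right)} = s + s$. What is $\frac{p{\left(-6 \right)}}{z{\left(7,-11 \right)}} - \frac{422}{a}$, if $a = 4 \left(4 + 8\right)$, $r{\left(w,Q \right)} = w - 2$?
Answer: $- \frac{599}{120} \approx -4.9917$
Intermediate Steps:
$p{\left(s \right)} = 7 - 2 s$ ($p{\left(s \right)} = 7 - \left(s + s\right) = 7 - 2 s$)
$r{\left(w,Q \right)} = -2 + w$
$z{\left(t,l \right)} = -2 + t$
$a = 48$ ($a = 4 \cdot 12 = 48$)
$\frac{p{\left(-6 \right)}}{z{\left(7,-11 \right)}} - \frac{422}{a} = \frac{7 - -12}{-2 + 7} - \frac{422}{48} = \frac{7 + 12}{5} - \frac{211}{24} = 19 \cdot \frac{1}{5} - \frac{211}{24} = \frac{19}{5} - \frac{211}{24} = - \frac{599}{120}$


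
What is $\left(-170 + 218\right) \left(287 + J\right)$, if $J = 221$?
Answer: $24384$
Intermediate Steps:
$\left(-170 + 218\right) \left(287 + J\right) = \left(-170 + 218\right) \left(287 + 221\right) = 48 \cdot 508 = 24384$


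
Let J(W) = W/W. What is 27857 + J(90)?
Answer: 27858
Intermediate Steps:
J(W) = 1
27857 + J(90) = 27857 + 1 = 27858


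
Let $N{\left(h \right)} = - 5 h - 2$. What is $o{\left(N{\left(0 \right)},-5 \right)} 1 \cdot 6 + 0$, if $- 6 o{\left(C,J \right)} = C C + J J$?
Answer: $-29$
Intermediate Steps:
$N{\left(h \right)} = -2 - 5 h$
$o{\left(C,J \right)} = - \frac{C^{2}}{6} - \frac{J^{2}}{6}$ ($o{\left(C,J \right)} = - \frac{C C + J J}{6} = - \frac{C^{2} + J^{2}}{6} = - \frac{C^{2}}{6} - \frac{J^{2}}{6}$)
$o{\left(N{\left(0 \right)},-5 \right)} 1 \cdot 6 + 0 = \left(- \frac{\left(-2 - 0\right)^{2}}{6} - \frac{\left(-5\right)^{2}}{6}\right) 1 \cdot 6 + 0 = \left(- \frac{\left(-2 + 0\right)^{2}}{6} - \frac{25}{6}\right) 6 + 0 = \left(- \frac{\left(-2\right)^{2}}{6} - \frac{25}{6}\right) 6 + 0 = \left(\left(- \frac{1}{6}\right) 4 - \frac{25}{6}\right) 6 + 0 = \left(- \frac{2}{3} - \frac{25}{6}\right) 6 + 0 = \left(- \frac{29}{6}\right) 6 + 0 = -29 + 0 = -29$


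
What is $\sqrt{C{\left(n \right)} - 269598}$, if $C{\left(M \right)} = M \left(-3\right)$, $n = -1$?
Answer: $3 i \sqrt{29955} \approx 519.23 i$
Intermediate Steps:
$C{\left(M \right)} = - 3 M$
$\sqrt{C{\left(n \right)} - 269598} = \sqrt{\left(-3\right) \left(-1\right) - 269598} = \sqrt{3 - 269598} = \sqrt{-269595} = 3 i \sqrt{29955}$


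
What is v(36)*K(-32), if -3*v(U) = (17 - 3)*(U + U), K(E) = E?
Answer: 10752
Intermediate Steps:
v(U) = -28*U/3 (v(U) = -(17 - 3)*(U + U)/3 = -14*2*U/3 = -28*U/3)
v(36)*K(-32) = -28/3*36*(-32) = -336*(-32) = 10752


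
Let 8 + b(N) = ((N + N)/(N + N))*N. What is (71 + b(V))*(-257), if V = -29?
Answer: -8738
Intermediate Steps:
b(N) = -8 + N (b(N) = -8 + ((N + N)/(N + N))*N = -8 + ((2*N)/((2*N)))*N = -8 + ((2*N)*(1/(2*N)))*N = -8 + 1*N = -8 + N)
(71 + b(V))*(-257) = (71 + (-8 - 29))*(-257) = (71 - 37)*(-257) = 34*(-257) = -8738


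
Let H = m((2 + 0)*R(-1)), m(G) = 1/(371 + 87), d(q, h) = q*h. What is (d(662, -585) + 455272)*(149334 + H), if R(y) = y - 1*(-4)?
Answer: 2325497476973/229 ≈ 1.0155e+10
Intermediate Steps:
d(q, h) = h*q
R(y) = 4 + y (R(y) = y + 4 = 4 + y)
m(G) = 1/458
H = 1/458 ≈ 0.0021834
(d(662, -585) + 455272)*(149334 + H) = (-585*662 + 455272)*(149334 + 1/458) = (-387270 + 455272)*(68394973/458) = 68002*(68394973/458) = 2325497476973/229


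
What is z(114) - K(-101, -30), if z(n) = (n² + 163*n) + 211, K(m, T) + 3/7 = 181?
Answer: 221259/7 ≈ 31608.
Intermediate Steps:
K(m, T) = 1264/7 (K(m, T) = -3/7 + 181 = 1264/7)
z(n) = 211 + n² + 163*n
z(114) - K(-101, -30) = (211 + 114² + 163*114) - 1*1264/7 = (211 + 12996 + 18582) - 1264/7 = 31789 - 1264/7 = 221259/7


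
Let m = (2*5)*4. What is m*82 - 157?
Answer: 3123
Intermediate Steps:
m = 40 (m = 10*4 = 40)
m*82 - 157 = 40*82 - 157 = 3280 - 157 = 3123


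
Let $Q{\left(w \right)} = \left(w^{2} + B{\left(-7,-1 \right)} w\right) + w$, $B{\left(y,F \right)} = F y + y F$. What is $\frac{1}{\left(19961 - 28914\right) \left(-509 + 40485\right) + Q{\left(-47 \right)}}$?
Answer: $- \frac{1}{357903624} \approx -2.794 \cdot 10^{-9}$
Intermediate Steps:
$B{\left(y,F \right)} = 2 F y$ ($B{\left(y,F \right)} = F y + F y = 2 F y$)
$Q{\left(w \right)} = w^{2} + 15 w$ ($Q{\left(w \right)} = \left(w^{2} + 2 \left(-1\right) \left(-7\right) w\right) + w = \left(w^{2} + 14 w\right) + w = w^{2} + 15 w$)
$\frac{1}{\left(19961 - 28914\right) \left(-509 + 40485\right) + Q{\left(-47 \right)}} = \frac{1}{\left(19961 - 28914\right) \left(-509 + 40485\right) - 47 \left(15 - 47\right)} = \frac{1}{\left(-8953\right) 39976 - -1504} = \frac{1}{-357905128 + 1504} = \frac{1}{-357903624} = - \frac{1}{357903624}$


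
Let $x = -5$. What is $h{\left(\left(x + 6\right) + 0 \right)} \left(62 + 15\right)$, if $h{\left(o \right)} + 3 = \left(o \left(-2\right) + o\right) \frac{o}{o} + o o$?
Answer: $-231$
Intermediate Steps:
$h{\left(o \right)} = -3 + o^{2} - o$ ($h{\left(o \right)} = -3 + \left(\left(o \left(-2\right) + o\right) \frac{o}{o} + o o\right) = -3 + \left(\left(- 2 o + o\right) 1 + o^{2}\right) = -3 + \left(- o 1 + o^{2}\right) = -3 + \left(- o + o^{2}\right) = -3 + \left(o^{2} - o\right) = -3 + o^{2} - o$)
$h{\left(\left(x + 6\right) + 0 \right)} \left(62 + 15\right) = \left(-3 + \left(\left(-5 + 6\right) + 0\right)^{2} - \left(\left(-5 + 6\right) + 0\right)\right) \left(62 + 15\right) = \left(-3 + \left(1 + 0\right)^{2} - \left(1 + 0\right)\right) 77 = \left(-3 + 1^{2} - 1\right) 77 = \left(-3 + 1 - 1\right) 77 = \left(-3\right) 77 = -231$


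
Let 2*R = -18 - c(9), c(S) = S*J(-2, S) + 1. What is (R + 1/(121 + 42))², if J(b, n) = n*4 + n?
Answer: 1194048025/26569 ≈ 44941.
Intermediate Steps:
J(b, n) = 5*n (J(b, n) = 4*n + n = 5*n)
c(S) = 1 + 5*S² (c(S) = S*(5*S) + 1 = 5*S² + 1 = 1 + 5*S²)
R = -212 (R = (-18 - (1 + 5*9²))/2 = (-18 - (1 + 5*81))/2 = (-18 - (1 + 405))/2 = (-18 - 1*406)/2 = (-18 - 406)/2 = (½)*(-424) = -212)
(R + 1/(121 + 42))² = (-212 + 1/(121 + 42))² = (-212 + 1/163)² = (-34555/163)² = 1194048025/26569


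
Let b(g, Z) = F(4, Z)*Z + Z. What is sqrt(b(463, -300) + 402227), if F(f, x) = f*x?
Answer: sqrt(761927) ≈ 872.88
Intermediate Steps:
b(g, Z) = Z + 4*Z**2 (b(g, Z) = (4*Z)*Z + Z = 4*Z**2 + Z = Z + 4*Z**2)
sqrt(b(463, -300) + 402227) = sqrt(-300*(1 + 4*(-300)) + 402227) = sqrt(-300*(1 - 1200) + 402227) = sqrt(-300*(-1199) + 402227) = sqrt(359700 + 402227) = sqrt(761927)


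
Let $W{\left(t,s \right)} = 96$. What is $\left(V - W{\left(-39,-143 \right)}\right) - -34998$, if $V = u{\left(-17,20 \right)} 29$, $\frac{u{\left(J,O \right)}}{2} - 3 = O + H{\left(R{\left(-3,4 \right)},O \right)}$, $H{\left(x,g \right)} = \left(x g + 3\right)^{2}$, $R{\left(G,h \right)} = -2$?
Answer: $115638$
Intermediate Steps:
$H{\left(x,g \right)} = \left(3 + g x\right)^{2}$ ($H{\left(x,g \right)} = \left(g x + 3\right)^{2} = \left(3 + g x\right)^{2}$)
$u{\left(J,O \right)} = 6 + 2 O + 2 \left(3 - 2 O\right)^{2}$ ($u{\left(J,O \right)} = 6 + 2 \left(O + \left(3 + O \left(-2\right)\right)^{2}\right) = 6 + 2 \left(O + \left(3 - 2 O\right)^{2}\right) = 6 + \left(2 O + 2 \left(3 - 2 O\right)^{2}\right) = 6 + 2 O + 2 \left(3 - 2 O\right)^{2}$)
$V = 80736$ ($V = \left(24 - 440 + 8 \cdot 20^{2}\right) 29 = \left(24 - 440 + 8 \cdot 400\right) 29 = \left(24 - 440 + 3200\right) 29 = 2784 \cdot 29 = 80736$)
$\left(V - W{\left(-39,-143 \right)}\right) - -34998 = \left(80736 - 96\right) - -34998 = \left(80736 - 96\right) + 34998 = 80640 + 34998 = 115638$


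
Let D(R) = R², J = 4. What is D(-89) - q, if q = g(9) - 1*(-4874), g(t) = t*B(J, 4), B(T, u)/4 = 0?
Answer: 3047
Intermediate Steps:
B(T, u) = 0 (B(T, u) = 4*0 = 0)
g(t) = 0 (g(t) = t*0 = 0)
q = 4874 (q = 0 - 1*(-4874) = 0 + 4874 = 4874)
D(-89) - q = (-89)² - 1*4874 = 7921 - 4874 = 3047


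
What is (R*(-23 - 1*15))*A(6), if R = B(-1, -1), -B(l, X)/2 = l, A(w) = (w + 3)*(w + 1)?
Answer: -4788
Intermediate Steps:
A(w) = (1 + w)*(3 + w) (A(w) = (3 + w)*(1 + w) = (1 + w)*(3 + w))
B(l, X) = -2*l
R = 2 (R = -2*(-1) = 2)
(R*(-23 - 1*15))*A(6) = (2*(-23 - 1*15))*(3 + 6**2 + 4*6) = (2*(-23 - 15))*(3 + 36 + 24) = (2*(-38))*63 = -76*63 = -4788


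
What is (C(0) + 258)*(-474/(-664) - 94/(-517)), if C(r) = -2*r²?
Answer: 421959/1826 ≈ 231.08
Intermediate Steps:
(C(0) + 258)*(-474/(-664) - 94/(-517)) = (-2*0² + 258)*(-474/(-664) - 94/(-517)) = (-2*0 + 258)*(-474*(-1/664) - 94*(-1/517)) = (0 + 258)*(237/332 + 2/11) = 258*(3271/3652) = 421959/1826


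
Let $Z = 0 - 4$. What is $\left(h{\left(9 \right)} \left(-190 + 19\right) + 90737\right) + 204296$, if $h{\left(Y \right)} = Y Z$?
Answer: $301189$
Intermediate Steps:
$Z = -4$
$h{\left(Y \right)} = - 4 Y$ ($h{\left(Y \right)} = Y \left(-4\right) = - 4 Y$)
$\left(h{\left(9 \right)} \left(-190 + 19\right) + 90737\right) + 204296 = \left(\left(-4\right) 9 \left(-190 + 19\right) + 90737\right) + 204296 = \left(\left(-36\right) \left(-171\right) + 90737\right) + 204296 = \left(6156 + 90737\right) + 204296 = 96893 + 204296 = 301189$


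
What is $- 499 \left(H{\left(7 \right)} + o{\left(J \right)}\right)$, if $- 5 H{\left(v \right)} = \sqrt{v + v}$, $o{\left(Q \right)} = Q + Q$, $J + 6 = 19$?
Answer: $-12974 + \frac{499 \sqrt{14}}{5} \approx -12601.0$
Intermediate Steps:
$J = 13$ ($J = -6 + 19 = 13$)
$o{\left(Q \right)} = 2 Q$
$H{\left(v \right)} = - \frac{\sqrt{2} \sqrt{v}}{5}$ ($H{\left(v \right)} = - \frac{\sqrt{v + v}}{5} = - \frac{\sqrt{2 v}}{5} = - \frac{\sqrt{2} \sqrt{v}}{5}$)
$- 499 \left(H{\left(7 \right)} + o{\left(J \right)}\right) = - 499 \left(- \frac{\sqrt{2} \sqrt{7}}{5} + 2 \cdot 13\right) = - 499 \left(- \frac{\sqrt{14}}{5} + 26\right) = - 499 \left(26 - \frac{\sqrt{14}}{5}\right) = -12974 + \frac{499 \sqrt{14}}{5}$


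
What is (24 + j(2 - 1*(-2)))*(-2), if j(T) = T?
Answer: -56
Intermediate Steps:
(24 + j(2 - 1*(-2)))*(-2) = (24 + (2 - 1*(-2)))*(-2) = (24 + (2 + 2))*(-2) = (24 + 4)*(-2) = 28*(-2) = -56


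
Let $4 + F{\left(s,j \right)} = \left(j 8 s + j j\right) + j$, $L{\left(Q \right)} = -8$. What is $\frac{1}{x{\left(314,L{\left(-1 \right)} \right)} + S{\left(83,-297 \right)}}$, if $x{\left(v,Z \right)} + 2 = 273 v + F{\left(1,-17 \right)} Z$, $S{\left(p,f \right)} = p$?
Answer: $\frac{1}{84747} \approx 1.18 \cdot 10^{-5}$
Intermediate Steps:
$F{\left(s,j \right)} = -4 + j + j^{2} + 8 j s$ ($F{\left(s,j \right)} = -4 + \left(\left(j 8 s + j j\right) + j\right) = -4 + \left(\left(8 j s + j^{2}\right) + j\right) = -4 + \left(\left(j^{2} + 8 j s\right) + j\right) = -4 + \left(j + j^{2} + 8 j s\right) = -4 + j + j^{2} + 8 j s$)
$x{\left(v,Z \right)} = -2 + 132 Z + 273 v$ ($x{\left(v,Z \right)} = -2 + \left(273 v + \left(-4 - 17 + \left(-17\right)^{2} + 8 \left(-17\right) 1\right) Z\right) = -2 + \left(273 v + \left(-4 - 17 + 289 - 136\right) Z\right) = -2 + \left(273 v + 132 Z\right) = -2 + \left(132 Z + 273 v\right) = -2 + 132 Z + 273 v$)
$\frac{1}{x{\left(314,L{\left(-1 \right)} \right)} + S{\left(83,-297 \right)}} = \frac{1}{\left(-2 + 132 \left(-8\right) + 273 \cdot 314\right) + 83} = \frac{1}{\left(-2 - 1056 + 85722\right) + 83} = \frac{1}{84664 + 83} = \frac{1}{84747}$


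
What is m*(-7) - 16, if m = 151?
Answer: -1073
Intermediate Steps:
m*(-7) - 16 = 151*(-7) - 16 = -1057 - 16 = -1073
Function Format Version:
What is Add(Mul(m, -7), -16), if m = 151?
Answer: -1073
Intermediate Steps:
Add(Mul(m, -7), -16) = Add(Mul(151, -7), -16) = Add(-1057, -16) = -1073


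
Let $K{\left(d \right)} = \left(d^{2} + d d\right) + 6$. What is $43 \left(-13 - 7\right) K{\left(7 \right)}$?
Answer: $-89440$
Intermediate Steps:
$K{\left(d \right)} = 6 + 2 d^{2}$ ($K{\left(d \right)} = \left(d^{2} + d^{2}\right) + 6 = 2 d^{2} + 6 = 6 + 2 d^{2}$)
$43 \left(-13 - 7\right) K{\left(7 \right)} = 43 \left(-13 - 7\right) \left(6 + 2 \cdot 7^{2}\right) = 43 \left(-20\right) \left(6 + 2 \cdot 49\right) = - 860 \left(6 + 98\right) = \left(-860\right) 104 = -89440$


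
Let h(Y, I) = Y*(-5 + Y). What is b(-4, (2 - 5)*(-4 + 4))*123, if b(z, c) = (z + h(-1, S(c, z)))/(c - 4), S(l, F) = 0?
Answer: -123/2 ≈ -61.500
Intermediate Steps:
b(z, c) = (6 + z)/(-4 + c) (b(z, c) = (z - (-5 - 1))/(c - 4) = (z - 1*(-6))/(-4 + c) = (z + 6)/(-4 + c) = (6 + z)/(-4 + c))
b(-4, (2 - 5)*(-4 + 4))*123 = ((6 - 4)/(-4 + (2 - 5)*(-4 + 4)))*123 = (2/(-4 - 3*0))*123 = (2/(-4 + 0))*123 = (2/(-4))*123 = -¼*2*123 = -½*123 = -123/2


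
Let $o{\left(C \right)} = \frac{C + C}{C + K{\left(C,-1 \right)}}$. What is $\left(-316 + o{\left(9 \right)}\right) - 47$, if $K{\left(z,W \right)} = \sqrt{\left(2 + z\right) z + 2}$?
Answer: $- \frac{3711}{10} + \frac{9 \sqrt{101}}{10} \approx -362.06$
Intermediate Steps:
$K{\left(z,W \right)} = \sqrt{2 + z \left(2 + z\right)}$ ($K{\left(z,W \right)} = \sqrt{z \left(2 + z\right) + 2} = \sqrt{2 + z \left(2 + z\right)}$)
$o{\left(C \right)} = \frac{2 C}{C + \sqrt{2 + C^{2} + 2 C}}$ ($o{\left(C \right)} = \frac{C + C}{C + \sqrt{2 + C^{2} + 2 C}} = \frac{2 C}{C + \sqrt{2 + C^{2} + 2 C}}$)
$\left(-316 + o{\left(9 \right)}\right) - 47 = \left(-316 + 2 \cdot 9 \frac{1}{9 + \sqrt{2 + 9^{2} + 2 \cdot 9}}\right) - 47 = \left(-316 + 2 \cdot 9 \frac{1}{9 + \sqrt{2 + 81 + 18}}\right) - 47 = \left(-316 + 2 \cdot 9 \frac{1}{9 + \sqrt{101}}\right) - 47 = \left(-316 + \frac{18}{9 + \sqrt{101}}\right) - 47 = -363 + \frac{18}{9 + \sqrt{101}}$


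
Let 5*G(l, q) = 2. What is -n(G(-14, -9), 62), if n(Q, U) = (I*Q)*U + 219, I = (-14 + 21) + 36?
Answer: -6427/5 ≈ -1285.4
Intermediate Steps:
I = 43 (I = 7 + 36 = 43)
G(l, q) = ⅖ (G(l, q) = (⅕)*2 = ⅖)
n(Q, U) = 219 + 43*Q*U (n(Q, U) = (43*Q)*U + 219 = 43*Q*U + 219 = 219 + 43*Q*U)
-n(G(-14, -9), 62) = -(219 + 43*(⅖)*62) = -(219 + 5332/5) = -1*6427/5 = -6427/5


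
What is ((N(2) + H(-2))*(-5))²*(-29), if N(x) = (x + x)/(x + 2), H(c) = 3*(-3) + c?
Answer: -72500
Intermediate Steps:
H(c) = -9 + c
N(x) = 2*x/(2 + x) (N(x) = (2*x)/(2 + x) = 2*x/(2 + x))
((N(2) + H(-2))*(-5))²*(-29) = ((2*2/(2 + 2) + (-9 - 2))*(-5))²*(-29) = ((2*2/4 - 11)*(-5))²*(-29) = ((2*2*(¼) - 11)*(-5))²*(-29) = ((1 - 11)*(-5))²*(-29) = (-10*(-5))²*(-29) = 50²*(-29) = 2500*(-29) = -72500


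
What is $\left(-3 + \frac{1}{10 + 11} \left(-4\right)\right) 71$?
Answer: $- \frac{4757}{21} \approx -226.52$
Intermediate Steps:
$\left(-3 + \frac{1}{10 + 11} \left(-4\right)\right) 71 = \left(-3 + \frac{1}{21} \left(-4\right)\right) 71 = \left(-3 - \frac{4}{21}\right) 71 = \left(- \frac{67}{21}\right) 71 = - \frac{4757}{21}$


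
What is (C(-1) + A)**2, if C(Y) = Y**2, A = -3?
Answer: 4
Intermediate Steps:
(C(-1) + A)**2 = ((-1)**2 - 3)**2 = (1 - 3)**2 = (-2)**2 = 4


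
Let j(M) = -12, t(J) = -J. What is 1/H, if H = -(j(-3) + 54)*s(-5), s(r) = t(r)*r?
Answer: 1/1050 ≈ 0.00095238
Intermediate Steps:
s(r) = -r**2 (s(r) = (-r)*r = -r**2)
H = 1050 (H = -(-12 + 54)*(-1*(-5)**2) = -42*(-1*25) = -42*(-25) = -1*(-1050) = 1050)
1/H = 1/1050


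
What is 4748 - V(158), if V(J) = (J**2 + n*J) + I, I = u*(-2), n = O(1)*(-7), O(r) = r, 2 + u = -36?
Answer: -19186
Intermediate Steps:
u = -38 (u = -2 - 36 = -38)
n = -7 (n = 1*(-7) = -7)
I = 76 (I = -38*(-2) = 76)
V(J) = 76 + J**2 - 7*J (V(J) = (J**2 - 7*J) + 76 = 76 + J**2 - 7*J)
4748 - V(158) = 4748 - (76 + 158**2 - 7*158) = 4748 - (76 + 24964 - 1106) = 4748 - 1*23934 = 4748 - 23934 = -19186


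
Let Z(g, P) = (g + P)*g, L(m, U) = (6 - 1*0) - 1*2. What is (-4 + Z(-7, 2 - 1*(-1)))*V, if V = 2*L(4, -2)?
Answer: 192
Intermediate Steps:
L(m, U) = 4 (L(m, U) = (6 + 0) - 2 = 6 - 2 = 4)
Z(g, P) = g*(P + g) (Z(g, P) = (P + g)*g = g*(P + g))
V = 8 (V = 2*4 = 8)
(-4 + Z(-7, 2 - 1*(-1)))*V = (-4 - 7*((2 - 1*(-1)) - 7))*8 = (-4 - 7*((2 + 1) - 7))*8 = (-4 - 7*(3 - 7))*8 = (-4 - 7*(-4))*8 = (-4 + 28)*8 = 24*8 = 192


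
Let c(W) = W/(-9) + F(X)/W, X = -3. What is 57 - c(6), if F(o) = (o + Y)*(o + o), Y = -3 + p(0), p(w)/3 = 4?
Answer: 191/3 ≈ 63.667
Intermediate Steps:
p(w) = 12 (p(w) = 3*4 = 12)
Y = 9 (Y = -3 + 12 = 9)
F(o) = 2*o*(9 + o) (F(o) = (o + 9)*(o + o) = (9 + o)*(2*o) = 2*o*(9 + o))
c(W) = -36/W - W/9 (c(W) = W/(-9) + (2*(-3)*(9 - 3))/W = W*(-1/9) + (2*(-3)*6)/W = -W/9 - 36/W = -36/W - W/9)
57 - c(6) = 57 - (-36/6 - 1/9*6) = 57 - (-36*1/6 - 2/3) = 57 - (-6 - 2/3) = 57 - 1*(-20/3) = 57 + 20/3 = 191/3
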